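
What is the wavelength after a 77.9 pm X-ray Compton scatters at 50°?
78.7667 pm

Using the Compton scattering formula:
λ' = λ + Δλ = λ + λ_C(1 - cos θ)

Given:
- Initial wavelength λ = 77.9 pm
- Scattering angle θ = 50°
- Compton wavelength λ_C ≈ 2.4263 pm

Calculate the shift:
Δλ = 2.4263 × (1 - cos(50°))
Δλ = 2.4263 × 0.3572
Δλ = 0.8667 pm

Final wavelength:
λ' = 77.9 + 0.8667 = 78.7667 pm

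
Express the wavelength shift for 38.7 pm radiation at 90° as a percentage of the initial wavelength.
6.2695%

Calculate the Compton shift:
Δλ = λ_C(1 - cos(90°))
Δλ = 2.4263 × (1 - cos(90°))
Δλ = 2.4263 × 1.0000
Δλ = 2.4263 pm

Percentage change:
(Δλ/λ₀) × 100 = (2.4263/38.7) × 100
= 6.2695%

(Intermediate values are shown rounded; full precision is carried through to the final answer.)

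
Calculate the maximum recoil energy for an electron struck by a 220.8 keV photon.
102.3571 keV

Maximum energy transfer occurs at θ = 180° (backscattering).

Initial photon: E₀ = 220.8 keV → λ₀ = 5.6152 pm

Maximum Compton shift (at 180°):
Δλ_max = 2λ_C = 2 × 2.4263 = 4.8526 pm

Final wavelength:
λ' = 5.6152 + 4.8526 = 10.4678 pm

Minimum photon energy (maximum energy to electron):
E'_min = hc/λ' = 118.4429 keV

Maximum electron kinetic energy:
K_max = E₀ - E'_min = 220.8000 - 118.4429 = 102.3571 keV

(Intermediate values are shown rounded; full precision is carried through to the final answer.)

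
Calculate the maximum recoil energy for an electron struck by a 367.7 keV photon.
216.9503 keV

Maximum energy transfer occurs at θ = 180° (backscattering).

Initial photon: E₀ = 367.7 keV → λ₀ = 3.3719 pm

Maximum Compton shift (at 180°):
Δλ_max = 2λ_C = 2 × 2.4263 = 4.8526 pm

Final wavelength:
λ' = 3.3719 + 4.8526 = 8.2245 pm

Minimum photon energy (maximum energy to electron):
E'_min = hc/λ' = 150.7497 keV

Maximum electron kinetic energy:
K_max = E₀ - E'_min = 367.7000 - 150.7497 = 216.9503 keV

(Intermediate values are shown rounded; full precision is carried through to the final answer.)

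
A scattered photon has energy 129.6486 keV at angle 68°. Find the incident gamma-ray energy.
154.1000 keV

Convert final energy to wavelength (hc ≈ 1239.842 keV·pm):
λ' = hc/E' = 1239.842 / 129.6486 = 9.5631 pm

Calculate the Compton shift:
Δλ = λ_C(1 - cos(68°))
Δλ = 2.4263 × (1 - cos(68°))
Δλ = 1.5174 pm

Initial wavelength:
λ = λ' - Δλ = 9.5631 - 1.5174 = 8.0457 pm

Initial energy:
E = hc/λ = 1239.842 / 8.0457 = 154.1000 keV

(Intermediate values are shown rounded; full precision is carried through to the final answer.)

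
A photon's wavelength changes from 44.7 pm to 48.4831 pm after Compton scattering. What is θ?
124.00°

First find the wavelength shift:
Δλ = λ' - λ = 48.4831 - 44.7 = 3.7831 pm

Using Δλ = λ_C(1 - cos θ), with λ_C = h/(m_e·c) ≈ 2.42631024 pm:
cos θ = 1 - Δλ/λ_C
cos θ = 1 - 3.7831/2.42631024
cos θ = -0.559199

θ = arccos(-0.559199)
θ = 124.00°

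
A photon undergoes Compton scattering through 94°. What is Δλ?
2.5956 pm

Using the Compton scattering formula:
Δλ = λ_C(1 - cos θ)

where λ_C = h/(m_e·c) ≈ 2.4263 pm is the Compton wavelength of an electron.

For θ = 94°:
cos(94°) = -0.0698
1 - cos(94°) = 1.0698

Δλ = 2.4263 × 1.0698
Δλ = 2.5956 pm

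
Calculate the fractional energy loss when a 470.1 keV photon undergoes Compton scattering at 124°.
0.5892 (or 58.92%)

Calculate initial and final photon energies:

Initial: E₀ = 470.1 keV → λ₀ = 2.6374 pm
Compton shift: Δλ = 3.7831 pm
Final wavelength: λ' = 6.4205 pm
Final energy: E' = 193.1072 keV

Fractional energy loss:
(E₀ - E')/E₀ = (470.1000 - 193.1072)/470.1000
= 276.9928/470.1000
= 0.5892
= 58.92%

(Intermediate values are shown rounded; full precision is carried through to the final answer.)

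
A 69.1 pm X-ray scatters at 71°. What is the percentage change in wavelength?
2.3681%

Calculate the Compton shift:
Δλ = λ_C(1 - cos(71°))
Δλ = 2.4263 × (1 - cos(71°))
Δλ = 2.4263 × 0.6744
Δλ = 1.6364 pm

Percentage change:
(Δλ/λ₀) × 100 = (1.6364/69.1) × 100
= 2.3681%

(Intermediate values are shown rounded; full precision is carried through to the final answer.)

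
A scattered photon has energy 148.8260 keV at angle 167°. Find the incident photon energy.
350.2001 keV

Convert final energy to wavelength (hc ≈ 1239.842 keV·pm):
λ' = hc/E' = 1239.842 / 148.8260 = 8.3308 pm

Calculate the Compton shift:
Δλ = λ_C(1 - cos(167°))
Δλ = 2.4263 × (1 - cos(167°))
Δλ = 4.7904 pm

Initial wavelength:
λ = λ' - Δλ = 8.3308 - 4.7904 = 3.5404 pm

Initial energy:
E = hc/λ = 1239.842 / 3.5404 = 350.2001 keV

(Intermediate values are shown rounded; full precision is carried through to the final answer.)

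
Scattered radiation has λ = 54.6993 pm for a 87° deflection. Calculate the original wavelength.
52.4000 pm

From λ' = λ + Δλ, we have λ = λ' - Δλ

First calculate the Compton shift:
Δλ = λ_C(1 - cos θ)
Δλ = 2.4263 × (1 - cos(87°))
Δλ = 2.4263 × 0.9477
Δλ = 2.2993 pm

Initial wavelength:
λ = λ' - Δλ
λ = 54.6993 - 2.2993
λ = 52.4000 pm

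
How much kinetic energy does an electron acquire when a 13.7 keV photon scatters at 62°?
0.1921 keV

By energy conservation: K_e = E_initial - E_final

First find the scattered photon energy:
Initial wavelength: λ = hc/E = 90.4994 pm
Compton shift: Δλ = λ_C(1 - cos(62°)) = 1.2872 pm
Final wavelength: λ' = 90.4994 + 1.2872 = 91.7866 pm
Final photon energy: E' = hc/λ' = 13.5079 keV

Electron kinetic energy:
K_e = E - E' = 13.7000 - 13.5079 = 0.1921 keV

(Intermediate values are shown rounded; full precision is carried through to the final answer.)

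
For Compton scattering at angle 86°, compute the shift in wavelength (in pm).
2.2571 pm

Using the Compton scattering formula:
Δλ = λ_C(1 - cos θ)

where λ_C = h/(m_e·c) ≈ 2.4263 pm is the Compton wavelength of an electron.

For θ = 86°:
cos(86°) = 0.0698
1 - cos(86°) = 0.9302

Δλ = 2.4263 × 0.9302
Δλ = 2.2571 pm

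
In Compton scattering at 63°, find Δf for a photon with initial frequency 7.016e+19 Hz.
1.660e+19 Hz (decrease)

Convert frequency to wavelength (c = 299792458 m/s):
λ₀ = c/f₀ = 299792458/7.016e+19 = 4.2729826e-12 m = 4.2730 pm

Calculate Compton shift:
Δλ = λ_C(1 - cos(63°)) = 1.3248 pm

Final wavelength:
λ' = λ₀ + Δλ = 4.2730 + 1.3248 = 5.5978 pm

Final frequency:
f' = c/λ' = 299792458/5.5977710e-12 = 5.3555684e+19 Hz

Frequency shift (decrease):
Δf = f₀ - f' = 7.016e+19 - 5.3555684e+19 = 1.660e+19 Hz

(Intermediate values are shown rounded; full precision is carried through to the final answer.)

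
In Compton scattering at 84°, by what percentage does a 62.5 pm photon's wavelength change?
3.4763%

Calculate the Compton shift:
Δλ = λ_C(1 - cos(84°))
Δλ = 2.4263 × (1 - cos(84°))
Δλ = 2.4263 × 0.8955
Δλ = 2.1727 pm

Percentage change:
(Δλ/λ₀) × 100 = (2.1727/62.5) × 100
= 3.4763%

(Intermediate values are shown rounded; full precision is carried through to the final answer.)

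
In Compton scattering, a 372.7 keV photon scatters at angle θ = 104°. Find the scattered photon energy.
195.5606 keV

First convert energy to wavelength:
λ = hc/E, with hc ≈ 1239.842 keV·pm (i.e. 1239.842 eV·nm)

For E = 372.7 keV = 372700 eV:
λ = 1239.842 keV·pm / 372.7 keV
λ = 3.3266 pm

Calculate the Compton shift:
Δλ = λ_C(1 - cos(104°)) = 2.4263 × 1.2419
Δλ = 3.0133 pm

Final wavelength:
λ' = 3.3266 + 3.0133 = 6.3399 pm

Final energy:
E' = hc/λ' = 1239.842 / 6.3399 = 195.5606 keV

(Intermediate values are shown rounded; full precision is carried through to the final answer.)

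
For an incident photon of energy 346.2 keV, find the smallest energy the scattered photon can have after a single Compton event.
147.0068 keV (at θ = 180°)

The scattered photon has minimum energy when its wavelength is maximum, i.e., when the Compton shift Δλ = λ_C(1 − cos θ) is maximum. This occurs at θ = 180° (backscattering), giving Δλ_max = 2λ_C = 4.8526 pm.

Initial wavelength: λ₀ = hc/E₀ = 3.5813 pm
Maximum final wavelength: λ'_max = λ₀ + 2λ_C = 3.5813 + 4.8526 = 8.4339 pm
Minimum final energy: E'_min = hc/λ'_max = 147.0068 keV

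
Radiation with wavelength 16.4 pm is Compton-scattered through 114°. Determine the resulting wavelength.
19.8132 pm

Using the Compton scattering formula:
λ' = λ + Δλ = λ + λ_C(1 - cos θ)

Given:
- Initial wavelength λ = 16.4 pm
- Scattering angle θ = 114°
- Compton wavelength λ_C ≈ 2.4263 pm

Calculate the shift:
Δλ = 2.4263 × (1 - cos(114°))
Δλ = 2.4263 × 1.4067
Δλ = 3.4132 pm

Final wavelength:
λ' = 16.4 + 3.4132 = 19.8132 pm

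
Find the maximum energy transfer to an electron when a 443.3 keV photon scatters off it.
281.2179 keV

Maximum energy transfer occurs at θ = 180° (backscattering).

Initial photon: E₀ = 443.3 keV → λ₀ = 2.7968 pm

Maximum Compton shift (at 180°):
Δλ_max = 2λ_C = 2 × 2.4263 = 4.8526 pm

Final wavelength:
λ' = 2.7968 + 4.8526 = 7.6495 pm

Minimum photon energy (maximum energy to electron):
E'_min = hc/λ' = 162.0821 keV

Maximum electron kinetic energy:
K_max = E₀ - E'_min = 443.3000 - 162.0821 = 281.2179 keV

(Intermediate values are shown rounded; full precision is carried through to the final answer.)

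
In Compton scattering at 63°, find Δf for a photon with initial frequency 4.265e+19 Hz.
6.764e+18 Hz (decrease)

Convert frequency to wavelength (c = 299792458 m/s):
λ₀ = c/f₀ = 299792458/4.265e+19 = 7.0291315e-12 m = 7.0291 pm

Calculate Compton shift:
Δλ = λ_C(1 - cos(63°)) = 1.3248 pm

Final wavelength:
λ' = λ₀ + Δλ = 7.0291 + 1.3248 = 8.3539 pm

Final frequency:
f' = c/λ' = 299792458/8.3539199e-12 = 3.5886441e+19 Hz

Frequency shift (decrease):
Δf = f₀ - f' = 4.265e+19 - 3.5886441e+19 = 6.764e+18 Hz

(Intermediate values are shown rounded; full precision is carried through to the final answer.)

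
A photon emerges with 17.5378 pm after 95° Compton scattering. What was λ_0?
14.9000 pm

From λ' = λ + Δλ, we have λ = λ' - Δλ

First calculate the Compton shift:
Δλ = λ_C(1 - cos θ)
Δλ = 2.4263 × (1 - cos(95°))
Δλ = 2.4263 × 1.0872
Δλ = 2.6378 pm

Initial wavelength:
λ = λ' - Δλ
λ = 17.5378 - 2.6378
λ = 14.9000 pm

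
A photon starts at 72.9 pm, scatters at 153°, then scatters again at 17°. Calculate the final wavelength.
77.5942 pm

Apply Compton shift twice:

First scattering at θ₁ = 153°:
Δλ₁ = λ_C(1 - cos(153°))
Δλ₁ = 2.4263 × 1.8910
Δλ₁ = 4.5882 pm

After first scattering:
λ₁ = 72.9 + 4.5882 = 77.4882 pm

Second scattering at θ₂ = 17°:
Δλ₂ = λ_C(1 - cos(17°))
Δλ₂ = 2.4263 × 0.0437
Δλ₂ = 0.1060 pm

Final wavelength:
λ₂ = 77.4882 + 0.1060 = 77.5942 pm

Total shift: Δλ_total = 4.5882 + 0.1060 = 4.6942 pm

(Intermediate values are shown rounded; full precision is carried through to the final answer.)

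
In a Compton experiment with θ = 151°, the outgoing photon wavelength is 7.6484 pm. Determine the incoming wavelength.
3.1000 pm

From λ' = λ + Δλ, we have λ = λ' - Δλ

First calculate the Compton shift:
Δλ = λ_C(1 - cos θ)
Δλ = 2.4263 × (1 - cos(151°))
Δλ = 2.4263 × 1.8746
Δλ = 4.5484 pm

Initial wavelength:
λ = λ' - Δλ
λ = 7.6484 - 4.5484
λ = 3.1000 pm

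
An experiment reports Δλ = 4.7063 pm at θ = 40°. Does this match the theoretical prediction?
No, inconsistent

Calculate the expected shift for θ = 40°:

Δλ_expected = λ_C(1 - cos(40°))
Δλ_expected = 2.4263 × (1 - cos(40°))
Δλ_expected = 2.4263 × 0.2340
Δλ_expected = 0.5676 pm

Given shift: 4.7063 pm
Expected shift: 0.5676 pm
Difference: 4.1386 pm

The values do not match. The given shift corresponds to θ ≈ 160.0°, not 40°.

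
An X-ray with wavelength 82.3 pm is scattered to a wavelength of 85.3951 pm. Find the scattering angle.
106.00°

First find the wavelength shift:
Δλ = λ' - λ = 85.3951 - 82.3 = 3.0951 pm

Using Δλ = λ_C(1 - cos θ), with λ_C = h/(m_e·c) ≈ 2.42631024 pm:
cos θ = 1 - Δλ/λ_C
cos θ = 1 - 3.0951/2.42631024
cos θ = -0.275641

θ = arccos(-0.275641)
θ = 106.00°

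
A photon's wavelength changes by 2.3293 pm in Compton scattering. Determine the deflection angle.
87.71°

From the Compton formula Δλ = λ_C(1 - cos θ), we can solve for θ:

cos θ = 1 - Δλ/λ_C

Given:
- Δλ = 2.3293 pm
- λ_C = h/(m_e·c) ≈ 2.42631024 pm

cos θ = 1 - 2.3293/2.42631024
cos θ = 1 - 0.960017
cos θ = 0.039983

θ = arccos(0.039983)
θ = 87.71°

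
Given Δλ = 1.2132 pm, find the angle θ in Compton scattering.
60.00°

From the Compton formula Δλ = λ_C(1 - cos θ), we can solve for θ:

cos θ = 1 - Δλ/λ_C

Given:
- Δλ = 1.2132 pm
- λ_C = h/(m_e·c) ≈ 2.42631024 pm

cos θ = 1 - 1.2132/2.42631024
cos θ = 1 - 0.500018
cos θ = 0.499982

θ = arccos(0.499982)
θ = 60.00°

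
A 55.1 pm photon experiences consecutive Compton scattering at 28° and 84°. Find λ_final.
57.5567 pm

Apply Compton shift twice:

First scattering at θ₁ = 28°:
Δλ₁ = λ_C(1 - cos(28°))
Δλ₁ = 2.4263 × 0.1171
Δλ₁ = 0.2840 pm

After first scattering:
λ₁ = 55.1 + 0.2840 = 55.3840 pm

Second scattering at θ₂ = 84°:
Δλ₂ = λ_C(1 - cos(84°))
Δλ₂ = 2.4263 × 0.8955
Δλ₂ = 2.1727 pm

Final wavelength:
λ₂ = 55.3840 + 2.1727 = 57.5567 pm

Total shift: Δλ_total = 0.2840 + 2.1727 = 2.4567 pm

(Intermediate values are shown rounded; full precision is carried through to the final answer.)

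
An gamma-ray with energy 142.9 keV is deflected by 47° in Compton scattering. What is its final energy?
131.2299 keV

First convert energy to wavelength:
λ = hc/E, with hc ≈ 1239.842 keV·pm (i.e. 1239.842 eV·nm)

For E = 142.9 keV = 142900 eV:
λ = 1239.842 keV·pm / 142.9 keV
λ = 8.6763 pm

Calculate the Compton shift:
Δλ = λ_C(1 - cos(47°)) = 2.4263 × 0.3180
Δλ = 0.7716 pm

Final wavelength:
λ' = 8.6763 + 0.7716 = 9.4479 pm

Final energy:
E' = hc/λ' = 1239.842 / 9.4479 = 131.2299 keV

(Intermediate values are shown rounded; full precision is carried through to the final answer.)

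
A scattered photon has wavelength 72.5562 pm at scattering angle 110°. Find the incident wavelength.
69.3000 pm

From λ' = λ + Δλ, we have λ = λ' - Δλ

First calculate the Compton shift:
Δλ = λ_C(1 - cos θ)
Δλ = 2.4263 × (1 - cos(110°))
Δλ = 2.4263 × 1.3420
Δλ = 3.2562 pm

Initial wavelength:
λ = λ' - Δλ
λ = 72.5562 - 3.2562
λ = 69.3000 pm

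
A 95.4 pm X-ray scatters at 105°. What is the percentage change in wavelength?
3.2016%

Calculate the Compton shift:
Δλ = λ_C(1 - cos(105°))
Δλ = 2.4263 × (1 - cos(105°))
Δλ = 2.4263 × 1.2588
Δλ = 3.0543 pm

Percentage change:
(Δλ/λ₀) × 100 = (3.0543/95.4) × 100
= 3.2016%

(Intermediate values are shown rounded; full precision is carried through to the final answer.)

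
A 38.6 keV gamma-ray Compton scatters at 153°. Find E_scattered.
33.7754 keV

First convert energy to wavelength:
λ = hc/E, with hc ≈ 1239.842 keV·pm (i.e. 1239.842 eV·nm)

For E = 38.6 keV = 38600 eV:
λ = 1239.842 keV·pm / 38.6 keV
λ = 32.1203 pm

Calculate the Compton shift:
Δλ = λ_C(1 - cos(153°)) = 2.4263 × 1.8910
Δλ = 4.5882 pm

Final wavelength:
λ' = 32.1203 + 4.5882 = 36.7084 pm

Final energy:
E' = hc/λ' = 1239.842 / 36.7084 = 33.7754 keV

(Intermediate values are shown rounded; full precision is carried through to the final answer.)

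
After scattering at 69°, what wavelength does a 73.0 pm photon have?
74.5568 pm

Using the Compton scattering formula:
λ' = λ + Δλ = λ + λ_C(1 - cos θ)

Given:
- Initial wavelength λ = 73.0 pm
- Scattering angle θ = 69°
- Compton wavelength λ_C ≈ 2.4263 pm

Calculate the shift:
Δλ = 2.4263 × (1 - cos(69°))
Δλ = 2.4263 × 0.6416
Δλ = 1.5568 pm

Final wavelength:
λ' = 73.0 + 1.5568 = 74.5568 pm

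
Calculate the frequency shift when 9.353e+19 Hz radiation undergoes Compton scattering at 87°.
3.907e+19 Hz (decrease)

Convert frequency to wavelength (c = 299792458 m/s):
λ₀ = c/f₀ = 299792458/9.353e+19 = 3.2053080e-12 m = 3.2053 pm

Calculate Compton shift:
Δλ = λ_C(1 - cos(87°)) = 2.2993 pm

Final wavelength:
λ' = λ₀ + Δλ = 3.2053 + 2.2993 = 5.5046 pm

Final frequency:
f' = c/λ' = 299792458/5.5046350e-12 = 5.4461823e+19 Hz

Frequency shift (decrease):
Δf = f₀ - f' = 9.353e+19 - 5.4461823e+19 = 3.907e+19 Hz

(Intermediate values are shown rounded; full precision is carried through to the final answer.)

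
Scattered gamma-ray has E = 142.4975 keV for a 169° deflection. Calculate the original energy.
318.4998 keV

Convert final energy to wavelength (hc ≈ 1239.842 keV·pm):
λ' = hc/E' = 1239.842 / 142.4975 = 8.7008 pm

Calculate the Compton shift:
Δλ = λ_C(1 - cos(169°))
Δλ = 2.4263 × (1 - cos(169°))
Δλ = 4.8080 pm

Initial wavelength:
λ = λ' - Δλ = 8.7008 - 4.8080 = 3.8928 pm

Initial energy:
E = hc/λ = 1239.842 / 3.8928 = 318.4998 keV

(Intermediate values are shown rounded; full precision is carried through to the final answer.)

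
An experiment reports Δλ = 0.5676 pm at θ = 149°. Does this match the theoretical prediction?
No, inconsistent

Calculate the expected shift for θ = 149°:

Δλ_expected = λ_C(1 - cos(149°))
Δλ_expected = 2.4263 × (1 - cos(149°))
Δλ_expected = 2.4263 × 1.8572
Δλ_expected = 4.5061 pm

Given shift: 0.5676 pm
Expected shift: 4.5061 pm
Difference: 3.9384 pm

The values do not match. The given shift corresponds to θ ≈ 40.0°, not 149°.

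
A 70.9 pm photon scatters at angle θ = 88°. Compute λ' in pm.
73.2416 pm

Using the Compton scattering formula:
λ' = λ + Δλ = λ + λ_C(1 - cos θ)

Given:
- Initial wavelength λ = 70.9 pm
- Scattering angle θ = 88°
- Compton wavelength λ_C ≈ 2.4263 pm

Calculate the shift:
Δλ = 2.4263 × (1 - cos(88°))
Δλ = 2.4263 × 0.9651
Δλ = 2.3416 pm

Final wavelength:
λ' = 70.9 + 2.3416 = 73.2416 pm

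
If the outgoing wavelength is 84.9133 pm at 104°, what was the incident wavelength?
81.9000 pm

From λ' = λ + Δλ, we have λ = λ' - Δλ

First calculate the Compton shift:
Δλ = λ_C(1 - cos θ)
Δλ = 2.4263 × (1 - cos(104°))
Δλ = 2.4263 × 1.2419
Δλ = 3.0133 pm

Initial wavelength:
λ = λ' - Δλ
λ = 84.9133 - 3.0133
λ = 81.9000 pm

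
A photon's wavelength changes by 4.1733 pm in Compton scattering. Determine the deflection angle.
136.06°

From the Compton formula Δλ = λ_C(1 - cos θ), we can solve for θ:

cos θ = 1 - Δλ/λ_C

Given:
- Δλ = 4.1733 pm
- λ_C = h/(m_e·c) ≈ 2.42631024 pm

cos θ = 1 - 4.1733/2.42631024
cos θ = 1 - 1.720019
cos θ = -0.720019

θ = arccos(-0.720019)
θ = 136.06°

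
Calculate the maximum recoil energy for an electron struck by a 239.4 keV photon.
115.8061 keV

Maximum energy transfer occurs at θ = 180° (backscattering).

Initial photon: E₀ = 239.4 keV → λ₀ = 5.1790 pm

Maximum Compton shift (at 180°):
Δλ_max = 2λ_C = 2 × 2.4263 = 4.8526 pm

Final wavelength:
λ' = 5.1790 + 4.8526 = 10.0316 pm

Minimum photon energy (maximum energy to electron):
E'_min = hc/λ' = 123.5939 keV

Maximum electron kinetic energy:
K_max = E₀ - E'_min = 239.4000 - 123.5939 = 115.8061 keV

(Intermediate values are shown rounded; full precision is carried through to the final answer.)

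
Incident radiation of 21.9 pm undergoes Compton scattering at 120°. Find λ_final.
25.5395 pm

Using the Compton scattering formula:
λ' = λ + Δλ = λ + λ_C(1 - cos θ)

Given:
- Initial wavelength λ = 21.9 pm
- Scattering angle θ = 120°
- Compton wavelength λ_C ≈ 2.4263 pm

Calculate the shift:
Δλ = 2.4263 × (1 - cos(120°))
Δλ = 2.4263 × 1.5000
Δλ = 3.6395 pm

Final wavelength:
λ' = 21.9 + 3.6395 = 25.5395 pm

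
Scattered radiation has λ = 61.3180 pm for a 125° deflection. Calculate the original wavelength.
57.5000 pm

From λ' = λ + Δλ, we have λ = λ' - Δλ

First calculate the Compton shift:
Δλ = λ_C(1 - cos θ)
Δλ = 2.4263 × (1 - cos(125°))
Δλ = 2.4263 × 1.5736
Δλ = 3.8180 pm

Initial wavelength:
λ = λ' - Δλ
λ = 61.3180 - 3.8180
λ = 57.5000 pm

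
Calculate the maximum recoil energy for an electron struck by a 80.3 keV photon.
19.2022 keV

Maximum energy transfer occurs at θ = 180° (backscattering).

Initial photon: E₀ = 80.3 keV → λ₀ = 15.4401 pm

Maximum Compton shift (at 180°):
Δλ_max = 2λ_C = 2 × 2.4263 = 4.8526 pm

Final wavelength:
λ' = 15.4401 + 4.8526 = 20.2927 pm

Minimum photon energy (maximum energy to electron):
E'_min = hc/λ' = 61.0978 keV

Maximum electron kinetic energy:
K_max = E₀ - E'_min = 80.3000 - 61.0978 = 19.2022 keV

(Intermediate values are shown rounded; full precision is carried through to the final answer.)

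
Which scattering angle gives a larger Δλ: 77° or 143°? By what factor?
143° produces the larger shift by a factor of 2.321

Calculate both shifts using Δλ = λ_C(1 - cos θ):

For θ₁ = 77°:
Δλ₁ = 2.4263 × (1 - cos(77°))
Δλ₁ = 2.4263 × 0.7750
Δλ₁ = 1.8805 pm

For θ₂ = 143°:
Δλ₂ = 2.4263 × (1 - cos(143°))
Δλ₂ = 2.4263 × 1.7986
Δλ₂ = 4.3640 pm

The 143° angle produces the larger shift.
Ratio: 4.3640/1.8805 = 2.321

(Intermediate values are shown rounded; full precision is carried through to the final answer.)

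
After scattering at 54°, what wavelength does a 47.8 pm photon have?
48.8002 pm

Using the Compton scattering formula:
λ' = λ + Δλ = λ + λ_C(1 - cos θ)

Given:
- Initial wavelength λ = 47.8 pm
- Scattering angle θ = 54°
- Compton wavelength λ_C ≈ 2.4263 pm

Calculate the shift:
Δλ = 2.4263 × (1 - cos(54°))
Δλ = 2.4263 × 0.4122
Δλ = 1.0002 pm

Final wavelength:
λ' = 47.8 + 1.0002 = 48.8002 pm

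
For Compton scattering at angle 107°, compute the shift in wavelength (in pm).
3.1357 pm

Using the Compton scattering formula:
Δλ = λ_C(1 - cos θ)

where λ_C = h/(m_e·c) ≈ 2.4263 pm is the Compton wavelength of an electron.

For θ = 107°:
cos(107°) = -0.2924
1 - cos(107°) = 1.2924

Δλ = 2.4263 × 1.2924
Δλ = 3.1357 pm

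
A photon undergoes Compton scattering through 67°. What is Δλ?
1.4783 pm

Using the Compton scattering formula:
Δλ = λ_C(1 - cos θ)

where λ_C = h/(m_e·c) ≈ 2.4263 pm is the Compton wavelength of an electron.

For θ = 67°:
cos(67°) = 0.3907
1 - cos(67°) = 0.6093

Δλ = 2.4263 × 0.6093
Δλ = 1.4783 pm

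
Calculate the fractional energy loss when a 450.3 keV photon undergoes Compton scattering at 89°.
0.4640 (or 46.40%)

Calculate initial and final photon energies:

Initial: E₀ = 450.3 keV → λ₀ = 2.7534 pm
Compton shift: Δλ = 2.3840 pm
Final wavelength: λ' = 5.1373 pm
Final energy: E' = 241.3396 keV

Fractional energy loss:
(E₀ - E')/E₀ = (450.3000 - 241.3396)/450.3000
= 208.9604/450.3000
= 0.4640
= 46.40%

(Intermediate values are shown rounded; full precision is carried through to the final answer.)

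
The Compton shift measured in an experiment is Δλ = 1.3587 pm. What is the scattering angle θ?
63.90°

From the Compton formula Δλ = λ_C(1 - cos θ), we can solve for θ:

cos θ = 1 - Δλ/λ_C

Given:
- Δλ = 1.3587 pm
- λ_C = h/(m_e·c) ≈ 2.42631024 pm

cos θ = 1 - 1.3587/2.42631024
cos θ = 1 - 0.559986
cos θ = 0.440014

θ = arccos(0.440014)
θ = 63.90°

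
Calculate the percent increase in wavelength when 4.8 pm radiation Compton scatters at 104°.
62.7768%

Calculate the Compton shift:
Δλ = λ_C(1 - cos(104°))
Δλ = 2.4263 × (1 - cos(104°))
Δλ = 2.4263 × 1.2419
Δλ = 3.0133 pm

Percentage change:
(Δλ/λ₀) × 100 = (3.0133/4.8) × 100
= 62.7768%

(Intermediate values are shown rounded; full precision is carried through to the final answer.)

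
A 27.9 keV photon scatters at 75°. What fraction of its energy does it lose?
0.0389 (or 3.89%)

Calculate initial and final photon energies:

Initial: E₀ = 27.9 keV → λ₀ = 44.4388 pm
Compton shift: Δλ = 1.7983 pm
Final wavelength: λ' = 46.2371 pm
Final energy: E' = 26.8149 keV

Fractional energy loss:
(E₀ - E')/E₀ = (27.9000 - 26.8149)/27.9000
= 1.0851/27.9000
= 0.0389
= 3.89%

(Intermediate values are shown rounded; full precision is carried through to the final answer.)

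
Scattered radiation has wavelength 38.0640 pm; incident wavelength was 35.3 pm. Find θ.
98.00°

First find the wavelength shift:
Δλ = λ' - λ = 38.0640 - 35.3 = 2.7640 pm

Using Δλ = λ_C(1 - cos θ), with λ_C = h/(m_e·c) ≈ 2.42631024 pm:
cos θ = 1 - Δλ/λ_C
cos θ = 1 - 2.7640/2.42631024
cos θ = -0.139178

θ = arccos(-0.139178)
θ = 98.00°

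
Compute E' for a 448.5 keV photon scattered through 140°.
175.8793 keV

First convert energy to wavelength:
λ = hc/E, with hc ≈ 1239.842 keV·pm (i.e. 1239.842 eV·nm)

For E = 448.5 keV = 448500 eV:
λ = 1239.842 keV·pm / 448.5 keV
λ = 2.7644 pm

Calculate the Compton shift:
Δλ = λ_C(1 - cos(140°)) = 2.4263 × 1.7660
Δλ = 4.2850 pm

Final wavelength:
λ' = 2.7644 + 4.2850 = 7.0494 pm

Final energy:
E' = hc/λ' = 1239.842 / 7.0494 = 175.8793 keV

(Intermediate values are shown rounded; full precision is carried through to the final answer.)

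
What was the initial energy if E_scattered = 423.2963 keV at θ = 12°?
431.1000 keV

Convert final energy to wavelength (hc ≈ 1239.842 keV·pm):
λ' = hc/E' = 1239.842 / 423.2963 = 2.9290 pm

Calculate the Compton shift:
Δλ = λ_C(1 - cos(12°))
Δλ = 2.4263 × (1 - cos(12°))
Δλ = 0.0530 pm

Initial wavelength:
λ = λ' - Δλ = 2.9290 - 0.0530 = 2.8760 pm

Initial energy:
E = hc/λ = 1239.842 / 2.8760 = 431.1000 keV

(Intermediate values are shown rounded; full precision is carried through to the final answer.)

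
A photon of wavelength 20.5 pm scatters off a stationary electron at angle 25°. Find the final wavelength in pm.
20.7273 pm

Using the Compton scattering formula:
λ' = λ + Δλ = λ + λ_C(1 - cos θ)

Given:
- Initial wavelength λ = 20.5 pm
- Scattering angle θ = 25°
- Compton wavelength λ_C ≈ 2.4263 pm

Calculate the shift:
Δλ = 2.4263 × (1 - cos(25°))
Δλ = 2.4263 × 0.0937
Δλ = 0.2273 pm

Final wavelength:
λ' = 20.5 + 0.2273 = 20.7273 pm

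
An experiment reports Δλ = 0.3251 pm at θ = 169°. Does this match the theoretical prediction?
No, inconsistent

Calculate the expected shift for θ = 169°:

Δλ_expected = λ_C(1 - cos(169°))
Δλ_expected = 2.4263 × (1 - cos(169°))
Δλ_expected = 2.4263 × 1.9816
Δλ_expected = 4.8080 pm

Given shift: 0.3251 pm
Expected shift: 4.8080 pm
Difference: 4.4830 pm

The values do not match. The given shift corresponds to θ ≈ 30.0°, not 169°.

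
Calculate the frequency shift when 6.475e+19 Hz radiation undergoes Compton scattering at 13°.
8.581e+17 Hz (decrease)

Convert frequency to wavelength (c = 299792458 m/s):
λ₀ = c/f₀ = 299792458/6.475e+19 = 4.6299994e-12 m = 4.6300 pm

Calculate Compton shift:
Δλ = λ_C(1 - cos(13°)) = 0.0622 pm

Final wavelength:
λ' = λ₀ + Δλ = 4.6300 + 0.0622 = 4.6922 pm

Final frequency:
f' = c/λ' = 299792458/4.6921855e-12 = 6.3891859e+19 Hz

Frequency shift (decrease):
Δf = f₀ - f' = 6.475e+19 - 6.3891859e+19 = 8.581e+17 Hz

(Intermediate values are shown rounded; full precision is carried through to the final answer.)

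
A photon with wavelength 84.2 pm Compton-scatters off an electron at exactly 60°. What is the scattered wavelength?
85.4132 pm

Using the Compton formula: λ' = λ + λ_C(1 − cos θ)

For θ = 60°, cos θ = 1/2 (exact) = 0.5000, so:
1 − cos 60° = 1 − (1/2) = 0.5000

Δλ = λ_C × 0.5000 = 2.4263 × 0.5000 = 1.2132 pm

λ' = 84.2 + 1.2132 = 85.4132 pm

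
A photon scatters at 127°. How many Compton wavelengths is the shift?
1.6018 λ_C

The Compton shift formula is:
Δλ = λ_C(1 - cos θ)

Dividing both sides by λ_C:
Δλ/λ_C = 1 - cos θ

For θ = 127°:
Δλ/λ_C = 1 - cos(127°)
Δλ/λ_C = 1 - -0.6018
Δλ/λ_C = 1.6018

This means the shift is 1.6018 × λ_C = 3.8865 pm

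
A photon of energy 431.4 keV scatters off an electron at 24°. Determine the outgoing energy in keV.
402.0550 keV

First convert energy to wavelength:
λ = hc/E, with hc ≈ 1239.842 keV·pm (i.e. 1239.842 eV·nm)

For E = 431.4 keV = 431400 eV:
λ = 1239.842 keV·pm / 431.4 keV
λ = 2.8740 pm

Calculate the Compton shift:
Δλ = λ_C(1 - cos(24°)) = 2.4263 × 0.0865
Δλ = 0.2098 pm

Final wavelength:
λ' = 2.8740 + 0.2098 = 3.0838 pm

Final energy:
E' = hc/λ' = 1239.842 / 3.0838 = 402.0550 keV

(Intermediate values are shown rounded; full precision is carried through to the final answer.)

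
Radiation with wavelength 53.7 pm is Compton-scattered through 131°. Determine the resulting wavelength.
57.7181 pm

Using the Compton scattering formula:
λ' = λ + Δλ = λ + λ_C(1 - cos θ)

Given:
- Initial wavelength λ = 53.7 pm
- Scattering angle θ = 131°
- Compton wavelength λ_C ≈ 2.4263 pm

Calculate the shift:
Δλ = 2.4263 × (1 - cos(131°))
Δλ = 2.4263 × 1.6561
Δλ = 4.0181 pm

Final wavelength:
λ' = 53.7 + 4.0181 = 57.7181 pm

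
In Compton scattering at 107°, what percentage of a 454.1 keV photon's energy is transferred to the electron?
0.5346 (or 53.46%)

Calculate initial and final photon energies:

Initial: E₀ = 454.1 keV → λ₀ = 2.7303 pm
Compton shift: Δλ = 3.1357 pm
Final wavelength: λ' = 5.8660 pm
Final energy: E' = 211.3599 keV

Fractional energy loss:
(E₀ - E')/E₀ = (454.1000 - 211.3599)/454.1000
= 242.7401/454.1000
= 0.5346
= 53.46%

(Intermediate values are shown rounded; full precision is carried through to the final answer.)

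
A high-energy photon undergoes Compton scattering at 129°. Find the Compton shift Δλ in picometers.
3.9532 pm

Using the Compton scattering formula:
Δλ = λ_C(1 - cos θ)

where λ_C = h/(m_e·c) ≈ 2.4263 pm is the Compton wavelength of an electron.

For θ = 129°:
cos(129°) = -0.6293
1 - cos(129°) = 1.6293

Δλ = 2.4263 × 1.6293
Δλ = 3.9532 pm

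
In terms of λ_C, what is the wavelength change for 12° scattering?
0.0219 λ_C

The Compton shift formula is:
Δλ = λ_C(1 - cos θ)

Dividing both sides by λ_C:
Δλ/λ_C = 1 - cos θ

For θ = 12°:
Δλ/λ_C = 1 - cos(12°)
Δλ/λ_C = 1 - 0.9781
Δλ/λ_C = 0.0219

This means the shift is 0.0219 × λ_C = 0.0530 pm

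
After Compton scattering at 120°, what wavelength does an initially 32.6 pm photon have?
36.2395 pm

Using the Compton formula: λ' = λ + λ_C(1 − cos θ)

For θ = 120°, cos θ = -1/2 (exact) = -0.5000, so:
1 − cos 120° = 1 − (-1/2) = 1.5000

Δλ = λ_C × 1.5000 = 2.4263 × 1.5000 = 3.6395 pm

λ' = 32.6 + 3.6395 = 36.2395 pm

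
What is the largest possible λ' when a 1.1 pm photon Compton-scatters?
5.9526 pm (at θ = 180°)

The Compton shift is Δλ = λ_C(1 − cos θ).

Since cos θ ranges from −1 to 1, the factor (1 − cos θ) ranges from 0 to 2; the maximum shift occurs at θ = 180° (backscattering):
Δλ_max = 2λ_C = 2 × 2.4263 pm = 4.8526 pm

Maximum scattered wavelength:
λ'_max = λ₀ + Δλ_max = 1.1 + 4.8526 = 5.9526 pm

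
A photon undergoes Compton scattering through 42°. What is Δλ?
0.6232 pm

Using the Compton scattering formula:
Δλ = λ_C(1 - cos θ)

where λ_C = h/(m_e·c) ≈ 2.4263 pm is the Compton wavelength of an electron.

For θ = 42°:
cos(42°) = 0.7431
1 - cos(42°) = 0.2569

Δλ = 2.4263 × 0.2569
Δλ = 0.6232 pm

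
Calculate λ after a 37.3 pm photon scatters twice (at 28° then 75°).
39.3823 pm

Apply Compton shift twice:

First scattering at θ₁ = 28°:
Δλ₁ = λ_C(1 - cos(28°))
Δλ₁ = 2.4263 × 0.1171
Δλ₁ = 0.2840 pm

After first scattering:
λ₁ = 37.3 + 0.2840 = 37.5840 pm

Second scattering at θ₂ = 75°:
Δλ₂ = λ_C(1 - cos(75°))
Δλ₂ = 2.4263 × 0.7412
Δλ₂ = 1.7983 pm

Final wavelength:
λ₂ = 37.5840 + 1.7983 = 39.3823 pm

Total shift: Δλ_total = 0.2840 + 1.7983 = 2.0823 pm

(Intermediate values are shown rounded; full precision is carried through to the final answer.)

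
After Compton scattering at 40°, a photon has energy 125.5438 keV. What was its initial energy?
133.2000 keV

Convert final energy to wavelength (hc ≈ 1239.842 keV·pm):
λ' = hc/E' = 1239.842 / 125.5438 = 9.8758 pm

Calculate the Compton shift:
Δλ = λ_C(1 - cos(40°))
Δλ = 2.4263 × (1 - cos(40°))
Δλ = 0.5676 pm

Initial wavelength:
λ = λ' - Δλ = 9.8758 - 0.5676 = 9.3081 pm

Initial energy:
E = hc/λ = 1239.842 / 9.3081 = 133.2000 keV

(Intermediate values are shown rounded; full precision is carried through to the final answer.)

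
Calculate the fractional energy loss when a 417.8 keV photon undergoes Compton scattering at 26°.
0.0764 (or 7.64%)

Calculate initial and final photon energies:

Initial: E₀ = 417.8 keV → λ₀ = 2.9675 pm
Compton shift: Δλ = 0.2456 pm
Final wavelength: λ' = 3.2131 pm
Final energy: E' = 385.8702 keV

Fractional energy loss:
(E₀ - E')/E₀ = (417.8000 - 385.8702)/417.8000
= 31.9298/417.8000
= 0.0764
= 7.64%

(Intermediate values are shown rounded; full precision is carried through to the final answer.)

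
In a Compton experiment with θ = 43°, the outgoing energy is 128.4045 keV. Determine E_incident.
137.7001 keV

Convert final energy to wavelength (hc ≈ 1239.842 keV·pm):
λ' = hc/E' = 1239.842 / 128.4045 = 9.6558 pm

Calculate the Compton shift:
Δλ = λ_C(1 - cos(43°))
Δλ = 2.4263 × (1 - cos(43°))
Δλ = 0.6518 pm

Initial wavelength:
λ = λ' - Δλ = 9.6558 - 0.6518 = 9.0039 pm

Initial energy:
E = hc/λ = 1239.842 / 9.0039 = 137.7001 keV

(Intermediate values are shown rounded; full precision is carried through to the final answer.)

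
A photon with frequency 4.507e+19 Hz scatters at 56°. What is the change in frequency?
6.243e+18 Hz (decrease)

Convert frequency to wavelength (c = 299792458 m/s):
λ₀ = c/f₀ = 299792458/4.507e+19 = 6.6517075e-12 m = 6.6517 pm

Calculate Compton shift:
Δλ = λ_C(1 - cos(56°)) = 1.0695 pm

Final wavelength:
λ' = λ₀ + Δλ = 6.6517 + 1.0695 = 7.7212 pm

Final frequency:
f' = c/λ' = 299792458/7.7212423e-12 = 3.8826972e+19 Hz

Frequency shift (decrease):
Δf = f₀ - f' = 4.507e+19 - 3.8826972e+19 = 6.243e+18 Hz

(Intermediate values are shown rounded; full precision is carried through to the final answer.)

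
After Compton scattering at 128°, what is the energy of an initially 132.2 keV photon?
93.2308 keV

First convert energy to wavelength:
λ = hc/E, with hc ≈ 1239.842 keV·pm (i.e. 1239.842 eV·nm)

For E = 132.2 keV = 132200 eV:
λ = 1239.842 keV·pm / 132.2 keV
λ = 9.3785 pm

Calculate the Compton shift:
Δλ = λ_C(1 - cos(128°)) = 2.4263 × 1.6157
Δλ = 3.9201 pm

Final wavelength:
λ' = 9.3785 + 3.9201 = 13.2986 pm

Final energy:
E' = hc/λ' = 1239.842 / 13.2986 = 93.2308 keV

(Intermediate values are shown rounded; full precision is carried through to the final answer.)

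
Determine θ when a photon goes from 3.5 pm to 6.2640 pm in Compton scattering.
98.00°

First find the wavelength shift:
Δλ = λ' - λ = 6.2640 - 3.5 = 2.7640 pm

Using Δλ = λ_C(1 - cos θ), with λ_C = h/(m_e·c) ≈ 2.42631024 pm:
cos θ = 1 - Δλ/λ_C
cos θ = 1 - 2.7640/2.42631024
cos θ = -0.139178

θ = arccos(-0.139178)
θ = 98.00°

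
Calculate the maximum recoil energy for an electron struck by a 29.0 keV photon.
2.9561 keV

Maximum energy transfer occurs at θ = 180° (backscattering).

Initial photon: E₀ = 29.0 keV → λ₀ = 42.7532 pm

Maximum Compton shift (at 180°):
Δλ_max = 2λ_C = 2 × 2.4263 = 4.8526 pm

Final wavelength:
λ' = 42.7532 + 4.8526 = 47.6058 pm

Minimum photon energy (maximum energy to electron):
E'_min = hc/λ' = 26.0439 keV

Maximum electron kinetic energy:
K_max = E₀ - E'_min = 29.0000 - 26.0439 = 2.9561 keV

(Intermediate values are shown rounded; full precision is carried through to the final answer.)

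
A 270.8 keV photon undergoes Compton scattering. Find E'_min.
131.4637 keV (at θ = 180°)

The scattered photon has minimum energy when its wavelength is maximum, i.e., when the Compton shift Δλ = λ_C(1 − cos θ) is maximum. This occurs at θ = 180° (backscattering), giving Δλ_max = 2λ_C = 4.8526 pm.

Initial wavelength: λ₀ = hc/E₀ = 4.5784 pm
Maximum final wavelength: λ'_max = λ₀ + 2λ_C = 4.5784 + 4.8526 = 9.4311 pm
Minimum final energy: E'_min = hc/λ'_max = 131.4637 keV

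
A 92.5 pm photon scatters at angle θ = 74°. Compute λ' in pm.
94.2575 pm

Using the Compton scattering formula:
λ' = λ + Δλ = λ + λ_C(1 - cos θ)

Given:
- Initial wavelength λ = 92.5 pm
- Scattering angle θ = 74°
- Compton wavelength λ_C ≈ 2.4263 pm

Calculate the shift:
Δλ = 2.4263 × (1 - cos(74°))
Δλ = 2.4263 × 0.7244
Δλ = 1.7575 pm

Final wavelength:
λ' = 92.5 + 1.7575 = 94.2575 pm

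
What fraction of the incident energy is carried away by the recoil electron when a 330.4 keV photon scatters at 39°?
0.1259 (or 12.59%)

Calculate initial and final photon energies:

Initial: E₀ = 330.4 keV → λ₀ = 3.7525 pm
Compton shift: Δλ = 0.5407 pm
Final wavelength: λ' = 4.2933 pm
Final energy: E' = 288.7879 keV

Fractional energy loss:
(E₀ - E')/E₀ = (330.4000 - 288.7879)/330.4000
= 41.6121/330.4000
= 0.1259
= 12.59%

(Intermediate values are shown rounded; full precision is carried through to the final answer.)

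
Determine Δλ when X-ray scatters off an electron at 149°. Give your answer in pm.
4.5061 pm

Using the Compton scattering formula:
Δλ = λ_C(1 - cos θ)

where λ_C = h/(m_e·c) ≈ 2.4263 pm is the Compton wavelength of an electron.

For θ = 149°:
cos(149°) = -0.8572
1 - cos(149°) = 1.8572

Δλ = 2.4263 × 1.8572
Δλ = 4.5061 pm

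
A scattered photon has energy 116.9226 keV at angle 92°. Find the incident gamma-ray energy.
153.1999 keV

Convert final energy to wavelength (hc ≈ 1239.842 keV·pm):
λ' = hc/E' = 1239.842 / 116.9226 = 10.6040 pm

Calculate the Compton shift:
Δλ = λ_C(1 - cos(92°))
Δλ = 2.4263 × (1 - cos(92°))
Δλ = 2.5110 pm

Initial wavelength:
λ = λ' - Δλ = 10.6040 - 2.5110 = 8.0930 pm

Initial energy:
E = hc/λ = 1239.842 / 8.0930 = 153.1999 keV

(Intermediate values are shown rounded; full precision is carried through to the final answer.)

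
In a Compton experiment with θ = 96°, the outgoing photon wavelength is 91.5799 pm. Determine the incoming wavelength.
88.9000 pm

From λ' = λ + Δλ, we have λ = λ' - Δλ

First calculate the Compton shift:
Δλ = λ_C(1 - cos θ)
Δλ = 2.4263 × (1 - cos(96°))
Δλ = 2.4263 × 1.1045
Δλ = 2.6799 pm

Initial wavelength:
λ = λ' - Δλ
λ = 91.5799 - 2.6799
λ = 88.9000 pm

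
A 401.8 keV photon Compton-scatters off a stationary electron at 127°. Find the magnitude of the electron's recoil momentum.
2.8232e-22 kg·m/s

The electron is initially at rest, so by conservation of momentum:
p⃗_e = p⃗₀ − p⃗'  (incident photon momentum minus scattered photon momentum)

Photon momentum magnitudes (p = h/λ = E/c):
λ₀ = hc/E₀ = 3.0857 pm → p₀ = h/λ₀ = 2.1473e-22 kg·m/s
Δλ = λ_C(1 − cos 127°) = 3.8865 pm
λ' = 6.9722 pm → p' = h/λ' = 9.5035e-23 kg·m/s

The scattered photon makes angle θ = 127° with the incident direction, so by the law of cosines:
|p⃗_e|² = p₀² + p'² − 2p₀p'cos θ
|p⃗_e|² = (2.1473e-22)² + (9.5035e-23)² − 2·2.1473e-22·9.5035e-23·cos(127°)
|p⃗_e| = 2.8232e-22 kg·m/s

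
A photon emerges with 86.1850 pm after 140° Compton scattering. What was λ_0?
81.9000 pm

From λ' = λ + Δλ, we have λ = λ' - Δλ

First calculate the Compton shift:
Δλ = λ_C(1 - cos θ)
Δλ = 2.4263 × (1 - cos(140°))
Δλ = 2.4263 × 1.7660
Δλ = 4.2850 pm

Initial wavelength:
λ = λ' - Δλ
λ = 86.1850 - 4.2850
λ = 81.9000 pm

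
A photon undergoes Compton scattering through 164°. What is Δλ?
4.7586 pm

Using the Compton scattering formula:
Δλ = λ_C(1 - cos θ)

where λ_C = h/(m_e·c) ≈ 2.4263 pm is the Compton wavelength of an electron.

For θ = 164°:
cos(164°) = -0.9613
1 - cos(164°) = 1.9613

Δλ = 2.4263 × 1.9613
Δλ = 4.7586 pm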